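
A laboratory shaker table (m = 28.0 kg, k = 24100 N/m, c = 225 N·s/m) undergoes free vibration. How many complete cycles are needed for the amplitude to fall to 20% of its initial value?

2 cycles

ζ = c/(2√(km)) = 225/(2√(24100 × 28.0)) = 225/1643 = 0.1370.
Logarithmic decrement δ = 2πζ/√(1 − ζ²) = 2π × 0.1370/√(1 − 0.0188) = 0.8687.
x_n/x₀ = e^(−nδ) ≤ 0.2; take ln: n ≥ ln(1/0.2)/δ = 1.609/0.8687 = 1.853.
So 2 complete cycles are required.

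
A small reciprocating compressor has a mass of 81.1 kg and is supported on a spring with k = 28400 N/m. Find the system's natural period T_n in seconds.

ω_n = √(k/m) = √(28400/81.1) = √350.2 = 18.71 rad/s.
T_n = 2π/ω_n = 6.283/18.71 = 0.3358 s.

0.336 s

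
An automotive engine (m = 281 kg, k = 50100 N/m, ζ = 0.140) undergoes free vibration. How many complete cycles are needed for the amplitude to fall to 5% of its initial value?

4 cycles

Logarithmic decrement δ = 2πζ/√(1 − ζ²) = 2π × 0.1400/√(1 − 0.0196) = 0.8884.
x_n/x₀ = e^(−nδ) ≤ 0.05; take ln: n ≥ ln(1/0.05)/δ = 2.996/0.8884 = 3.372.
So 4 complete cycles are required.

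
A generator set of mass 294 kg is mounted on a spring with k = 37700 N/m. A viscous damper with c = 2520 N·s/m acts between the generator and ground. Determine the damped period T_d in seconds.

ω_n = √(k/m) = √(37700/294) = 11.32 rad/s.
Critical damping c_c = 2√(k·m) = 2√(37700 × 294) = 6658 N·s/m, so ζ = c/c_c = 2520/6658 = 0.3785.
ω_d = ω_n√(1 − ζ²) = 11.32 × √(1 − 0.143) = 10.48 rad/s.
T_d = 2π/ω_d = 0.5994 s.

0.599 s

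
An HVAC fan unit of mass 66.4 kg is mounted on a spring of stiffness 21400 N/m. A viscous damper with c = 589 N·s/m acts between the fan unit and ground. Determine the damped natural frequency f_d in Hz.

2.77 Hz

ω_n = √(k/m) = √(21400/66.4) = 17.95 rad/s.
Critical damping c_c = 2√(k·m) = 2√(21400 × 66.4) = 2384 N·s/m, so ζ = c/c_c = 589/2384 = 0.2471.
ω_d = ω_n√(1 − ζ²) = 17.95 × √(1 − 0.0610) = 17.40 rad/s.
f_d = ω_d/(2π) = 2.769 Hz.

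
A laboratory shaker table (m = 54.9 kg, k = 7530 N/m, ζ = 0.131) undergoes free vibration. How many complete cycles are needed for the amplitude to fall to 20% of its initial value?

2 cycles

Logarithmic decrement δ = 2πζ/√(1 − ζ²) = 2π × 0.1310/√(1 − 0.0172) = 0.8303.
x_n/x₀ = e^(−nδ) ≤ 0.2; take ln: n ≥ ln(1/0.2)/δ = 1.609/0.8303 = 1.938.
So 2 complete cycles are required.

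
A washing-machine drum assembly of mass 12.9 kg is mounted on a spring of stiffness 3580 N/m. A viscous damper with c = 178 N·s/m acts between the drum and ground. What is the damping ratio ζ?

ω_n = √(k/m) = √(3580/12.9) = 16.66 rad/s.
Critical damping c_c = 2√(k·m) = 2√(3580 × 12.9) = 429.8 N·s/m, so ζ = c/c_c = 178/429.8 = 0.4141.

0.414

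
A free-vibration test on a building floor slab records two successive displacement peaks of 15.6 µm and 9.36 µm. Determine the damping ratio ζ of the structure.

0.0810

Logarithmic decrement δ = (1/n)·ln(x₀/x_n) = (1/1)·ln(15.6/9.36) = (1/1)·ln(1.667) = 0.5108.
ζ = δ/√(4π² + δ²) = 0.5108/√(39.48 + 0.261) = 0.5108/6.304 = 0.08103.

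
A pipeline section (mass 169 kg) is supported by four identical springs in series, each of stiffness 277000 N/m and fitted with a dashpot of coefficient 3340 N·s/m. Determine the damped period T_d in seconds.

Series springs: 1/k_eq = 4/277000, so k_eq = 277000/4 = 69250 N/m.
ω_n = √(k_eq/m) = √(69250/169) = 20.24 rad/s.
Critical damping c_c = 2√(k_eq·m) = 2√(69250 × 169) = 6842 N·s/m, so ζ = c/c_c = 3340/6842 = 0.4882.
ω_d = ω_n√(1 − ζ²) = 20.24 × √(1 − 0.238) = 17.67 rad/s.
T_d = 2π/ω_d = 0.3556 s.

0.356 s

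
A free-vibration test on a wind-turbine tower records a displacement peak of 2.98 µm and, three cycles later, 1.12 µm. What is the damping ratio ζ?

Logarithmic decrement δ = (1/n)·ln(x₀/x_n) = (1/3)·ln(2.98/1.12) = (1/3)·ln(2.661) = 0.3262.
ζ = δ/√(4π² + δ²) = 0.3262/√(39.48 + 0.106) = 0.3262/6.292 = 0.05185.

0.0518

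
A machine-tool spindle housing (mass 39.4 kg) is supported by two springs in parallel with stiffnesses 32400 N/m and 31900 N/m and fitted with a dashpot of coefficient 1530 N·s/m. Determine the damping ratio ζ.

0.481

Parallel springs add: k_eq = 32400 + 31900 = 64300 N/m.
ω_n = √(k_eq/m) = √(64300/39.4) = 40.40 rad/s.
Critical damping c_c = 2√(k_eq·m) = 2√(64300 × 39.4) = 3183 N·s/m, so ζ = c/c_c = 1530/3183 = 0.4806.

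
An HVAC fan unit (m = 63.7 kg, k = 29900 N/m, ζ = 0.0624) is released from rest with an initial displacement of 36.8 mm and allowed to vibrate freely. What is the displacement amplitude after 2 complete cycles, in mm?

Logarithmic decrement δ = 2πζ/√(1 − ζ²) = 2π × 0.06240/√(1 − 0.00389) = 0.3928.
After n cycles, x_n/x₀ = e^(−nδ), so x_2 = 36.8 × e^(−2 × 0.3928) = 36.8 × 0.4558 = 16.77 mm.

16.8 mm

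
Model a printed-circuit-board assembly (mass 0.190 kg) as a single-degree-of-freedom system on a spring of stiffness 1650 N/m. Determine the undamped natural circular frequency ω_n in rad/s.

93.2 rad/s

ω_n = √(k/m) = √(1650/0.190) = √8684 = 93.19 rad/s.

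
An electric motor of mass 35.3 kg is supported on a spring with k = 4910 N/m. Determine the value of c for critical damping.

c_c = 2√(k·m) = 2√(4910 × 35.3) = 2 × 416.3 = 832.6 N·s/m.

833 N·s/m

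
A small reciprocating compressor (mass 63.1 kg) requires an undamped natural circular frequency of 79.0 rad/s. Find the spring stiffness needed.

394000 N/m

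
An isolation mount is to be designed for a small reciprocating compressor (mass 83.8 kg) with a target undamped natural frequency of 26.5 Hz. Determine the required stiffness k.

2320000 N/m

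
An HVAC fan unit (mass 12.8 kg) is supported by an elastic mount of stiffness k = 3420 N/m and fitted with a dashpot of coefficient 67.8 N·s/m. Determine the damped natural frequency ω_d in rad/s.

16.1 rad/s

ω_n = √(k/m) = √(3420/12.8) = 16.35 rad/s.
Critical damping c_c = 2√(k·m) = 2√(3420 × 12.8) = 418.5 N·s/m, so ζ = c/c_c = 67.8/418.5 = 0.1620.
ω_d = ω_n√(1 − ζ²) = 16.35 × √(1 − 0.0263) = 16.13 rad/s.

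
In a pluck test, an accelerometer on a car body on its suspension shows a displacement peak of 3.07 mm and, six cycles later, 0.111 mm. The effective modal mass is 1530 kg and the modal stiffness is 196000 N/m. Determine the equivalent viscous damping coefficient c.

Logarithmic decrement δ = (1/n)·ln(x₀/x_n) = (1/6)·ln(3.07/0.111) = (1/6)·ln(27.66) = 0.5533.
ζ = δ/√(4π² + δ²) = 0.5533/√(39.48 + 0.306) = 0.5533/6.308 = 0.08772.
c = ζ · 2√(km) = 0.08772 × 2√(196000 × 1530) = 0.08772 × 34630 = 3038 N·s/m.

3040 N·s/m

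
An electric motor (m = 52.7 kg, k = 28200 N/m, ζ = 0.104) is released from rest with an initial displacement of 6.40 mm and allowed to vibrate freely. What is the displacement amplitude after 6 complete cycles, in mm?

Logarithmic decrement δ = 2πζ/√(1 − ζ²) = 2π × 0.1040/√(1 − 0.0108) = 0.6570.
After n cycles, x_n/x₀ = e^(−nδ), so x_6 = 6.40 × e^(−6 × 0.6570) = 6.40 × 0.01941 = 0.1242 mm.

0.124 mm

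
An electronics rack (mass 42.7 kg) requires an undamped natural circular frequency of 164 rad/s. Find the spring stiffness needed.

1150000 N/m

k = m·ω_n² = 42.7 × 164.0² = 42.7 × 26900 = 1148000 N/m.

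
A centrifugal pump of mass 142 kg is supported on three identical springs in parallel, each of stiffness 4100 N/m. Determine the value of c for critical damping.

2640 N·s/m

Parallel springs add: k_eq = 3 × 4100 = 12300 N/m.
c_c = 2√(k_eq·m) = 2√(12300 × 142) = 2 × 1322 = 2643 N·s/m.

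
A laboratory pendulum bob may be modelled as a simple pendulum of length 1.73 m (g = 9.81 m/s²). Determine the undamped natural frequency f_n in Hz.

0.379 Hz

For a simple pendulum ω_n = √(g/L) = √(9.81/1.73) = √5.671 = 2.381 rad/s.
f_n = ω_n/(2π) = 2.381/6.283 = 0.3790 Hz.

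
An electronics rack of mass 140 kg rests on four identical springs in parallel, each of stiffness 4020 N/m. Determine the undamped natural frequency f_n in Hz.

Parallel springs add: k_eq = 4 × 4020 = 16080 N/m.
ω_n = √(k_eq/m) = √(16080/140) = √114.9 = 10.72 rad/s.
f_n = ω_n/(2π) = 10.72/6.283 = 1.706 Hz.

1.71 Hz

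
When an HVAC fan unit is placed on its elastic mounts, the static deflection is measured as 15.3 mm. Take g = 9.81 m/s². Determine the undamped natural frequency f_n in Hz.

4.03 Hz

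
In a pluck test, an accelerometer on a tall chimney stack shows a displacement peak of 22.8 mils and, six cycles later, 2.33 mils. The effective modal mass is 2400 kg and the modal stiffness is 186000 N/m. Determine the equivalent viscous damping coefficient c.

Logarithmic decrement δ = (1/n)·ln(x₀/x_n) = (1/6)·ln(22.8/2.33) = (1/6)·ln(9.785) = 0.3801.
ζ = δ/√(4π² + δ²) = 0.3801/√(39.48 + 0.145) = 0.3801/6.295 = 0.06039.
c = ζ · 2√(km) = 0.06039 × 2√(186000 × 2400) = 0.06039 × 42260 = 2552 N·s/m.

2550 N·s/m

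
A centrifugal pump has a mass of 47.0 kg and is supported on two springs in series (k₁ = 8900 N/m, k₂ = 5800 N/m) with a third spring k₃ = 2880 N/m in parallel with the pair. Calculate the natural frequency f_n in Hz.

Series pair: k_s = k₁k₂/(k₁+k₂) = (8900)(5800)/(8900 + 5800) = 3512 N/m. In parallel with k₃: k_eq = 3512 + 2880 = 6392 N/m.
ω_n = √(k_eq/m) = √(6392/47.0) = √136.0 = 11.66 rad/s.
f_n = ω_n/(2π) = 11.66/6.283 = 1.856 Hz.

1.86 Hz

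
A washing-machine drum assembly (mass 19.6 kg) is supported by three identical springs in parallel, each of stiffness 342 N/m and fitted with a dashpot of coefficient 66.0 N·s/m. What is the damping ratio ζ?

Parallel springs add: k_eq = 3 × 342 = 1026 N/m.
ω_n = √(k_eq/m) = √(1026/19.6) = 7.235 rad/s.
Critical damping c_c = 2√(k_eq·m) = 2√(1026 × 19.6) = 283.6 N·s/m, so ζ = c/c_c = 66.0/283.6 = 0.2327.

0.233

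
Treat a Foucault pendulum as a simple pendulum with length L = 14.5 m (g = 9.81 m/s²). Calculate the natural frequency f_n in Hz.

0.131 Hz

For a simple pendulum ω_n = √(g/L) = √(9.81/14.5) = √0.6766 = 0.8225 rad/s.
f_n = ω_n/(2π) = 0.8225/6.283 = 0.1309 Hz.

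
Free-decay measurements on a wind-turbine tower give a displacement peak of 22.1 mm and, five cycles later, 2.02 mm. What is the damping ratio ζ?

Logarithmic decrement δ = (1/n)·ln(x₀/x_n) = (1/5)·ln(22.1/2.02) = (1/5)·ln(10.94) = 0.4785.
ζ = δ/√(4π² + δ²) = 0.4785/√(39.48 + 0.229) = 0.4785/6.301 = 0.07594.

0.0759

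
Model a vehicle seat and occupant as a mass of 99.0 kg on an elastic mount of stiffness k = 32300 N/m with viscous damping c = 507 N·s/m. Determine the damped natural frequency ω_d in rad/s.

ω_n = √(k/m) = √(32300/99.0) = 18.06 rad/s.
Critical damping c_c = 2√(k·m) = 2√(32300 × 99.0) = 3576 N·s/m, so ζ = c/c_c = 507/3576 = 0.1418.
ω_d = ω_n√(1 − ζ²) = 18.06 × √(1 − 0.0201) = 17.88 rad/s.

17.9 rad/s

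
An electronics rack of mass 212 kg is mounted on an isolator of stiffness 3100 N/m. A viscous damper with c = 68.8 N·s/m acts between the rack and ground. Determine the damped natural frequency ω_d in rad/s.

3.82 rad/s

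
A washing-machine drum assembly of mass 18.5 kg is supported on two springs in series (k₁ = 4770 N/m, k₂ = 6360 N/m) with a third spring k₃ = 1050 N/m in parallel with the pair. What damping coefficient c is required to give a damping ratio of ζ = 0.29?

153 N·s/m

Series pair: k_s = k₁k₂/(k₁+k₂) = (4770)(6360)/(4770 + 6360) = 2726 N/m. In parallel with k₃: k_eq = 2726 + 1050 = 3776 N/m.
c_c = 2√(k_eq·m) = 2√(3776 × 18.5) = 528.6 N·s/m.
c = ζ·c_c = 0.29 × 528.6 = 153.3 N·s/m.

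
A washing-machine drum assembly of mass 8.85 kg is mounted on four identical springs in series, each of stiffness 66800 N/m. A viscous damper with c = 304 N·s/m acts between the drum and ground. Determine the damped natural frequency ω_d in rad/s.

39.9 rad/s

Series springs: 1/k_eq = 4/66800, so k_eq = 66800/4 = 16700 N/m.
ω_n = √(k_eq/m) = √(16700/8.85) = 43.44 rad/s.
Critical damping c_c = 2√(k_eq·m) = 2√(16700 × 8.85) = 768.9 N·s/m, so ζ = c/c_c = 304/768.9 = 0.3954.
ω_d = ω_n√(1 − ζ²) = 43.44 × √(1 − 0.156) = 39.90 rad/s.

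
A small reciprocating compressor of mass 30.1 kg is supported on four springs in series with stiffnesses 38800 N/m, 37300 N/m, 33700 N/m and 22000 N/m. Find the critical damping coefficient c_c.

971 N·s/m

Series springs: 1/k_eq = 1/38800 + 1/37300 + 1/33700 + 1/22000 = 0.0001277, so k_eq = 7830 N/m.
c_c = 2√(k_eq·m) = 2√(7830 × 30.1) = 2 × 485.5 = 971.0 N·s/m.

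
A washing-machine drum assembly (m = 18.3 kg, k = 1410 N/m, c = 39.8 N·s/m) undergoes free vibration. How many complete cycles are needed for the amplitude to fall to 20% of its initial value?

ζ = c/(2√(km)) = 39.8/(2√(1410 × 18.3)) = 39.8/321.3 = 0.1239.
Logarithmic decrement δ = 2πζ/√(1 − ζ²) = 2π × 0.1239/√(1 − 0.0153) = 0.7844.
x_n/x₀ = e^(−nδ) ≤ 0.2; take ln: n ≥ ln(1/0.2)/δ = 1.609/0.7844 = 2.052.
So 3 complete cycles are required.

3 cycles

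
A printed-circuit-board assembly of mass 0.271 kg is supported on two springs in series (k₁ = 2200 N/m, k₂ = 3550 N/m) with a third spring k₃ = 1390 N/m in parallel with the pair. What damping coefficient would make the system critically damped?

Series pair: k_s = k₁k₂/(k₁+k₂) = (2200)(3550)/(2200 + 3550) = 1358 N/m. In parallel with k₃: k_eq = 1358 + 1390 = 2748 N/m.
c_c = 2√(k_eq·m) = 2√(2748 × 0.271) = 2 × 27.29 = 54.58 N·s/m.

54.6 N·s/m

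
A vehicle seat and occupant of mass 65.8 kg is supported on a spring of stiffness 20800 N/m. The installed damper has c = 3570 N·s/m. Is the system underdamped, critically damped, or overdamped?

c_c = 2√(k·m) = 2340 N·s/m; ζ = c/c_c = 3570/2340 = 1.53.
Since ζ > 1 the system is overdamped.

overdamped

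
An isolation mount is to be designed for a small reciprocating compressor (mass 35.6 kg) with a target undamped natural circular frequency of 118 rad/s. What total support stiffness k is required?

496000 N/m

k = m·ω_n² = 35.6 × 118.0² = 35.6 × 13920 = 495700 N/m.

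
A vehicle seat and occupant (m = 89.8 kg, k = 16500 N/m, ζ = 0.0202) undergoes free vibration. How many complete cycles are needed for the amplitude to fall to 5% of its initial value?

Logarithmic decrement δ = 2πζ/√(1 − ζ²) = 2π × 0.02020/√(1 − 0.000408) = 0.1269.
x_n/x₀ = e^(−nδ) ≤ 0.05; take ln: n ≥ ln(1/0.05)/δ = 2.996/0.1269 = 23.60.
So 24 complete cycles are required.

24 cycles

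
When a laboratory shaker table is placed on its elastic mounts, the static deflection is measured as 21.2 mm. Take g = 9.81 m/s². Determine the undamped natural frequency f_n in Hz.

3.42 Hz

ω_n = √(g/δ_st) = √(9.81/0.0212) = √462.7 = 21.51 rad/s.
f_n = ω_n/(2π) = 21.51/6.283 = 3.424 Hz.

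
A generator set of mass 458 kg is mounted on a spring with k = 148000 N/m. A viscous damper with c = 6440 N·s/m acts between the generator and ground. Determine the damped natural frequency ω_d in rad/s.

ω_n = √(k/m) = √(148000/458) = 17.98 rad/s.
Critical damping c_c = 2√(k·m) = 2√(148000 × 458) = 16470 N·s/m, so ζ = c/c_c = 6440/16470 = 0.3911.
ω_d = ω_n√(1 − ζ²) = 17.98 × √(1 − 0.153) = 16.54 rad/s.

16.5 rad/s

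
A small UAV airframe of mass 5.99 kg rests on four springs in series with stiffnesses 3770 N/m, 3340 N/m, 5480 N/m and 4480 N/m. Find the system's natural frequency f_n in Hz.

2.09 Hz

Series springs: 1/k_eq = 1/3770 + 1/3340 + 1/5480 + 1/4480 = 0.0009703, so k_eq = 1031 N/m.
ω_n = √(k_eq/m) = √(1031/5.99) = √172.0 = 13.12 rad/s.
f_n = ω_n/(2π) = 13.12/6.283 = 2.088 Hz.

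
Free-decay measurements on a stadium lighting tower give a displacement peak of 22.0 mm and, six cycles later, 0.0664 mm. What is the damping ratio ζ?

Logarithmic decrement δ = (1/n)·ln(x₀/x_n) = (1/6)·ln(22.0/0.0664) = (1/6)·ln(331.3) = 0.9672.
ζ = δ/√(4π² + δ²) = 0.9672/√(39.48 + 0.935) = 0.9672/6.357 = 0.1521.

0.152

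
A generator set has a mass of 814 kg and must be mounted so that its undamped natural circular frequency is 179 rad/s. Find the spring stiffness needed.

26100000 N/m

k = m·ω_n² = 814 × 179.0² = 814 × 32040 = 26080000 N/m.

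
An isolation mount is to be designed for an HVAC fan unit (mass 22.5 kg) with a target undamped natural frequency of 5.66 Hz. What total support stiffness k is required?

ω_n = 2πf_n = 2π × 5.66 = 35.56 rad/s.
k = m·ω_n² = 22.5 × 35.56² = 22.5 × 1265 = 28460 N/m.

28500 N/m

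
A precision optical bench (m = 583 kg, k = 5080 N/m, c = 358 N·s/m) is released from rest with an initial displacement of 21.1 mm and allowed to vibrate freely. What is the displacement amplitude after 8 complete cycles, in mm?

ζ = c/(2√(km)) = 358/(2√(5080 × 583)) = 358/3442 = 0.1040.
Logarithmic decrement δ = 2πζ/√(1 − ζ²) = 2π × 0.1040/√(1 − 0.0108) = 0.6571.
After n cycles, x_n/x₀ = e^(−nδ), so x_8 = 21.1 × e^(−8 × 0.6571) = 21.1 × 0.005212 = 0.1100 mm.

0.110 mm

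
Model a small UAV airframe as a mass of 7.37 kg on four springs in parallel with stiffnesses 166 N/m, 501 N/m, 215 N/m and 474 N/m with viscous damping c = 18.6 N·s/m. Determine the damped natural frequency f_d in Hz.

2.15 Hz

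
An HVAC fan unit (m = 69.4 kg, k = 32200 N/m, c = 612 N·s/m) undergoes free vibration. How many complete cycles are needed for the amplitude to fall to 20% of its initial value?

ζ = c/(2√(km)) = 612/(2√(32200 × 69.4)) = 612/2990 = 0.2047.
Logarithmic decrement δ = 2πζ/√(1 − ζ²) = 2π × 0.2047/√(1 − 0.0419) = 1.314.
x_n/x₀ = e^(−nδ) ≤ 0.2; take ln: n ≥ ln(1/0.2)/δ = 1.609/1.314 = 1.225.
So 2 complete cycles are required.

2 cycles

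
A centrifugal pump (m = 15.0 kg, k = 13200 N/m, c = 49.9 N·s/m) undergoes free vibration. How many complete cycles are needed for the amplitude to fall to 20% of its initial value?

5 cycles

ζ = c/(2√(km)) = 49.9/(2√(13200 × 15.0)) = 49.9/889.9 = 0.05607.
Logarithmic decrement δ = 2πζ/√(1 − ζ²) = 2π × 0.05607/√(1 − 0.00314) = 0.3529.
x_n/x₀ = e^(−nδ) ≤ 0.2; take ln: n ≥ ln(1/0.2)/δ = 1.609/0.3529 = 4.561.
So 5 complete cycles are required.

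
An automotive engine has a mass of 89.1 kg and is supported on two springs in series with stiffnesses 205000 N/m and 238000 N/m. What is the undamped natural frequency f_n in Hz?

Series springs: 1/k_eq = 1/205000 + 1/238000 = 9.080×10^-6, so k_eq = 110100 N/m.
ω_n = √(k_eq/m) = √(110100/89.1) = √1236 = 35.16 rad/s.
f_n = ω_n/(2π) = 35.16/6.283 = 5.596 Hz.

5.60 Hz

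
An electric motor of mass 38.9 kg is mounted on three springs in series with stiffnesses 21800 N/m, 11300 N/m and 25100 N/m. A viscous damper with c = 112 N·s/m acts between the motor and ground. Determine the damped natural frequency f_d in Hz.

Series springs: 1/k_eq = 1/21800 + 1/11300 + 1/25100 = 0.0001742, so k_eq = 5740 N/m.
ω_n = √(k_eq/m) = √(5740/38.9) = 12.15 rad/s.
Critical damping c_c = 2√(k_eq·m) = 2√(5740 × 38.9) = 945.1 N·s/m, so ζ = c/c_c = 112/945.1 = 0.1185.
ω_d = ω_n√(1 − ζ²) = 12.15 × √(1 − 0.0140) = 12.06 rad/s.
f_d = ω_d/(2π) = 1.920 Hz.

1.92 Hz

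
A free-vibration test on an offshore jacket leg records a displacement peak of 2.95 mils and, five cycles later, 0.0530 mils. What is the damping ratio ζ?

0.127

Logarithmic decrement δ = (1/n)·ln(x₀/x_n) = (1/5)·ln(2.95/0.0530) = (1/5)·ln(55.66) = 0.8039.
ζ = δ/√(4π² + δ²) = 0.8039/√(39.48 + 0.646) = 0.8039/6.334 = 0.1269.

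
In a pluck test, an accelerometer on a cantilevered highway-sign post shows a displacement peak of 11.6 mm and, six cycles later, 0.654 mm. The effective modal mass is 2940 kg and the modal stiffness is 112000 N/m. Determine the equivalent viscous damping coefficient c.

Logarithmic decrement δ = (1/n)·ln(x₀/x_n) = (1/6)·ln(11.6/0.654) = (1/6)·ln(17.74) = 0.4793.
ζ = δ/√(4π² + δ²) = 0.4793/√(39.48 + 0.230) = 0.4793/6.301 = 0.07606.
c = ζ · 2√(km) = 0.07606 × 2√(112000 × 2940) = 0.07606 × 36290 = 2760 N·s/m.

2760 N·s/m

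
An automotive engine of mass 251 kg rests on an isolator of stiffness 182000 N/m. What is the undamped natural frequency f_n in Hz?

4.29 Hz

ω_n = √(k/m) = √(182000/251) = √725.1 = 26.93 rad/s.
f_n = ω_n/(2π) = 26.93/6.283 = 4.286 Hz.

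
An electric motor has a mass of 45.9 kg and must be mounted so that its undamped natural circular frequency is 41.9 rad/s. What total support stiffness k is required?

k = m·ω_n² = 45.9 × 41.90² = 45.9 × 1756 = 80580 N/m.

80600 N/m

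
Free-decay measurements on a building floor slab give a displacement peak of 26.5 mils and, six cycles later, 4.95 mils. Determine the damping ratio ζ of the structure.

0.0445

Logarithmic decrement δ = (1/n)·ln(x₀/x_n) = (1/6)·ln(26.5/4.95) = (1/6)·ln(5.354) = 0.2796.
ζ = δ/√(4π² + δ²) = 0.2796/√(39.48 + 0.0782) = 0.2796/6.289 = 0.04446.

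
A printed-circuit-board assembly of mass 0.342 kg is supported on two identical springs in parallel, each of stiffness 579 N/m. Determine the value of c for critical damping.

39.8 N·s/m

Parallel springs add: k_eq = 2 × 579 = 1158 N/m.
c_c = 2√(k_eq·m) = 2√(1158 × 0.342) = 2 × 19.90 = 39.80 N·s/m.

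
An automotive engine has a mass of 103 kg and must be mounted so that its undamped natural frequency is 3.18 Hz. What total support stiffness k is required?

41100 N/m

ω_n = 2πf_n = 2π × 3.18 = 19.98 rad/s.
k = m·ω_n² = 103 × 19.98² = 103 × 399.2 = 41120 N/m.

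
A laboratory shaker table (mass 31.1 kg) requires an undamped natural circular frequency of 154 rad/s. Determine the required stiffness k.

k = m·ω_n² = 31.1 × 154.0² = 31.1 × 23720 = 737600 N/m.

738000 N/m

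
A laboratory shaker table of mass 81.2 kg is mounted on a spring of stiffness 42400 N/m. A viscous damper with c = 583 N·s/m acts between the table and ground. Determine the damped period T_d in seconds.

0.278 s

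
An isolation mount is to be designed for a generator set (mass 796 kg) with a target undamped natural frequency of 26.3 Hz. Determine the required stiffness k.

21700000 N/m

ω_n = 2πf_n = 2π × 26.3 = 165.2 rad/s.
k = m·ω_n² = 796 × 165.2² = 796 × 27310 = 21740000 N/m.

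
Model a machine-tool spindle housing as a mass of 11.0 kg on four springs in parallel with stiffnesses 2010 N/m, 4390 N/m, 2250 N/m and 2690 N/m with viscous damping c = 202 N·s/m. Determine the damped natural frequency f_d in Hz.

Parallel springs add: k_eq = 2010 + 4390 + 2250 + 2690 = 11340 N/m.
ω_n = √(k_eq/m) = √(11340/11.0) = 32.11 rad/s.
Critical damping c_c = 2√(k_eq·m) = 2√(11340 × 11.0) = 706.4 N·s/m, so ζ = c/c_c = 202/706.4 = 0.2860.
ω_d = ω_n√(1 − ζ²) = 32.11 × √(1 − 0.0818) = 30.77 rad/s.
f_d = ω_d/(2π) = 4.897 Hz.

4.90 Hz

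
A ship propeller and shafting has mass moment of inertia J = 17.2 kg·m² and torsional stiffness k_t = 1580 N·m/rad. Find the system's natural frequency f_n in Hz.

1.53 Hz

ω_n = √(k_t/J) = √(1580/17.2) = √91.86 = 9.584 rad/s.
f_n = ω_n/(2π) = 9.584/6.283 = 1.525 Hz.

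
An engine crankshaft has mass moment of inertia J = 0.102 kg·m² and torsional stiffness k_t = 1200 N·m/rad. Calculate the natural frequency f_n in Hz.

17.3 Hz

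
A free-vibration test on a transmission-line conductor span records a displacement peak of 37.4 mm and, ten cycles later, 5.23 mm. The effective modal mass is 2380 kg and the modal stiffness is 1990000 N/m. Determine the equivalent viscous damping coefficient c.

Logarithmic decrement δ = (1/n)·ln(x₀/x_n) = (1/10)·ln(37.4/5.23) = (1/10)·ln(7.151) = 0.1967.
ζ = δ/√(4π² + δ²) = 0.1967/√(39.48 + 0.0387) = 0.1967/6.286 = 0.03129.
c = ζ · 2√(km) = 0.03129 × 2√(1990000 × 2380) = 0.03129 × 137600 = 4307 N·s/m.

4310 N·s/m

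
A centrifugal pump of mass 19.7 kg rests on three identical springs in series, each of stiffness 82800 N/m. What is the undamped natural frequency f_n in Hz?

5.96 Hz

Series springs: 1/k_eq = 3/82800, so k_eq = 82800/3 = 27600 N/m.
ω_n = √(k_eq/m) = √(27600/19.7) = √1401 = 37.43 rad/s.
f_n = ω_n/(2π) = 37.43/6.283 = 5.957 Hz.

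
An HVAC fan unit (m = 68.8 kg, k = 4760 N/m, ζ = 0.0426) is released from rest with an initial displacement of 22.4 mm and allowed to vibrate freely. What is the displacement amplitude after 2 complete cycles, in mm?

13.1 mm

Logarithmic decrement δ = 2πζ/√(1 − ζ²) = 2π × 0.04260/√(1 − 0.00181) = 0.2679.
After n cycles, x_n/x₀ = e^(−nδ), so x_2 = 22.4 × e^(−2 × 0.2679) = 22.4 × 0.5852 = 13.11 mm.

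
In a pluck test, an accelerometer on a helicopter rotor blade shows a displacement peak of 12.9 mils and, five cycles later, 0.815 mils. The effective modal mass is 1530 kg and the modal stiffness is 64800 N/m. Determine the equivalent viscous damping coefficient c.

Logarithmic decrement δ = (1/n)·ln(x₀/x_n) = (1/5)·ln(12.9/0.815) = (1/5)·ln(15.83) = 0.5524.
ζ = δ/√(4π² + δ²) = 0.5524/√(39.48 + 0.305) = 0.5524/6.307 = 0.08757.
c = ζ · 2√(km) = 0.08757 × 2√(64800 × 1530) = 0.08757 × 19910 = 1744 N·s/m.

1740 N·s/m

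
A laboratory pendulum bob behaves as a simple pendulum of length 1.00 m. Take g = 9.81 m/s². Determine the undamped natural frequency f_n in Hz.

0.498 Hz

For a simple pendulum ω_n = √(g/L) = √(9.81/1.00) = √9.810 = 3.132 rad/s.
f_n = ω_n/(2π) = 3.132/6.283 = 0.4985 Hz.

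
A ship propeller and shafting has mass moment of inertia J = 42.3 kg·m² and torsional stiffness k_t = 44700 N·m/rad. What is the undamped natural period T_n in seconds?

0.193 s

ω_n = √(k_t/J) = √(44700/42.3) = √1057 = 32.51 rad/s.
T_n = 2π/ω_n = 6.283/32.51 = 0.1933 s.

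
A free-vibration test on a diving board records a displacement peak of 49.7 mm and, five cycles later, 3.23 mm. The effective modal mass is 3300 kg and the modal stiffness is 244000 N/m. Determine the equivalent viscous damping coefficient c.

4920 N·s/m

Logarithmic decrement δ = (1/n)·ln(x₀/x_n) = (1/5)·ln(49.7/3.23) = (1/5)·ln(15.39) = 0.5467.
ζ = δ/√(4π² + δ²) = 0.5467/√(39.48 + 0.299) = 0.5467/6.307 = 0.08668.
c = ζ · 2√(km) = 0.08668 × 2√(244000 × 3300) = 0.08668 × 56750 = 4919 N·s/m.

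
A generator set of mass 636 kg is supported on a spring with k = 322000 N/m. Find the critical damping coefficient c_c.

28600 N·s/m

c_c = 2√(k·m) = 2√(322000 × 636) = 2 × 14310 = 28620 N·s/m.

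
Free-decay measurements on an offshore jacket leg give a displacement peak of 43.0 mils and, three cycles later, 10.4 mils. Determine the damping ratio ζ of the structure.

Logarithmic decrement δ = (1/n)·ln(x₀/x_n) = (1/3)·ln(43.0/10.4) = (1/3)·ln(4.135) = 0.4731.
ζ = δ/√(4π² + δ²) = 0.4731/√(39.48 + 0.224) = 0.4731/6.301 = 0.07509.

0.0751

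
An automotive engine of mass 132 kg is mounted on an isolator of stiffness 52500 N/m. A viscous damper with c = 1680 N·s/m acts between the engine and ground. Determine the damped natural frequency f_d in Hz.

ω_n = √(k/m) = √(52500/132) = 19.94 rad/s.
Critical damping c_c = 2√(k·m) = 2√(52500 × 132) = 5265 N·s/m, so ζ = c/c_c = 1680/5265 = 0.3191.
ω_d = ω_n√(1 − ζ²) = 19.94 × √(1 − 0.102) = 18.90 rad/s.
f_d = ω_d/(2π) = 3.008 Hz.

3.01 Hz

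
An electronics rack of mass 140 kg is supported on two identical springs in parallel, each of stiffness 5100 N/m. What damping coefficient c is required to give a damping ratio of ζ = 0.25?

Parallel springs add: k_eq = 2 × 5100 = 10200 N/m.
c_c = 2√(k_eq·m) = 2√(10200 × 140) = 2390 N·s/m.
c = ζ·c_c = 0.25 × 2390 = 597.5 N·s/m.

597 N·s/m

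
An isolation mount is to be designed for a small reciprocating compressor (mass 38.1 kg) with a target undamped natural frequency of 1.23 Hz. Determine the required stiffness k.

2280 N/m

ω_n = 2πf_n = 2π × 1.23 = 7.728 rad/s.
k = m·ω_n² = 38.1 × 7.728² = 38.1 × 59.73 = 2276 N/m.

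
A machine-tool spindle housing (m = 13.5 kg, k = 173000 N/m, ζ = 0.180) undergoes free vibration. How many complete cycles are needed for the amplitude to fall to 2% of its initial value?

Logarithmic decrement δ = 2πζ/√(1 − ζ²) = 2π × 0.1800/√(1 − 0.0324) = 1.150.
x_n/x₀ = e^(−nδ) ≤ 0.02; take ln: n ≥ ln(1/0.02)/δ = 3.912/1.150 = 3.402.
So 4 complete cycles are required.

4 cycles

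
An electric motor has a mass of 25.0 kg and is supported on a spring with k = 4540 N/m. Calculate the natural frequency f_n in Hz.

2.14 Hz

ω_n = √(k/m) = √(4540/25.0) = √181.6 = 13.48 rad/s.
f_n = ω_n/(2π) = 13.48/6.283 = 2.145 Hz.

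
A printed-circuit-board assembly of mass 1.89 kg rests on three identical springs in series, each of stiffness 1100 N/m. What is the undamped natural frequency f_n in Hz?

Series springs: 1/k_eq = 3/1100, so k_eq = 1100/3 = 366.7 N/m.
ω_n = √(k_eq/m) = √(366.7/1.89) = √194.0 = 13.93 rad/s.
f_n = ω_n/(2π) = 13.93/6.283 = 2.217 Hz.

2.22 Hz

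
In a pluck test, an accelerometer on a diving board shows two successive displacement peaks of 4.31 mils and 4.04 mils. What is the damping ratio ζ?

Logarithmic decrement δ = (1/n)·ln(x₀/x_n) = (1/1)·ln(4.31/4.04) = (1/1)·ln(1.067) = 0.06469.
ζ = δ/√(4π² + δ²) = 0.06469/√(39.48 + 0.00419) = 0.06469/6.284 = 0.01030.

0.0103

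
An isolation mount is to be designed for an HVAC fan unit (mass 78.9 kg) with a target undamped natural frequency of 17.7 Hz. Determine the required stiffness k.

976000 N/m

ω_n = 2πf_n = 2π × 17.7 = 111.2 rad/s.
k = m·ω_n² = 78.9 × 111.2² = 78.9 × 12370 = 975900 N/m.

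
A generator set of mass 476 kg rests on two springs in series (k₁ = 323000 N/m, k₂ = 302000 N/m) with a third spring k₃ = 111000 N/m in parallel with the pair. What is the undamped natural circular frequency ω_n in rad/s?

23.7 rad/s

Series pair: k_s = k₁k₂/(k₁+k₂) = (323000)(302000)/(323000 + 302000) = 156100 N/m. In parallel with k₃: k_eq = 156100 + 111000 = 267100 N/m.
ω_n = √(k_eq/m) = √(267100/476) = √561.1 = 23.69 rad/s.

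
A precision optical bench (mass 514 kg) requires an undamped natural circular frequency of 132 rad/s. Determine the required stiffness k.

8960000 N/m

k = m·ω_n² = 514 × 132.0² = 514 × 17420 = 8956000 N/m.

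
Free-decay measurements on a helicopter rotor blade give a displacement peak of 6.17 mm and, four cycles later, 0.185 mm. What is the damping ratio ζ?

Logarithmic decrement δ = (1/n)·ln(x₀/x_n) = (1/4)·ln(6.17/0.185) = (1/4)·ln(33.35) = 0.8768.
ζ = δ/√(4π² + δ²) = 0.8768/√(39.48 + 0.769) = 0.8768/6.344 = 0.1382.

0.138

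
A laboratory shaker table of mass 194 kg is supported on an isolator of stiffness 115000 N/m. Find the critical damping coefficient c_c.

9450 N·s/m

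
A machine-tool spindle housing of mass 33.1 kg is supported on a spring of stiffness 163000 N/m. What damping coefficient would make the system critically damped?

4650 N·s/m

c_c = 2√(k·m) = 2√(163000 × 33.1) = 2 × 2323 = 4646 N·s/m.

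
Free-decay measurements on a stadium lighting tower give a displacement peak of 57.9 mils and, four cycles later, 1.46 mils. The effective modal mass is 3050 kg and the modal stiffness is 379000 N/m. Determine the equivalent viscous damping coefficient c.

Logarithmic decrement δ = (1/n)·ln(x₀/x_n) = (1/4)·ln(57.9/1.46) = (1/4)·ln(39.66) = 0.9201.
ζ = δ/√(4π² + δ²) = 0.9201/√(39.48 + 0.847) = 0.9201/6.350 = 0.1449.
c = ζ · 2√(km) = 0.1449 × 2√(379000 × 3050) = 0.1449 × 68000 = 9852 N·s/m.

9850 N·s/m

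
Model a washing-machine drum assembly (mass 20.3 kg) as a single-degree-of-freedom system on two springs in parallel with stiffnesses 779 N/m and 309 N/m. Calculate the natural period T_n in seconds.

Parallel springs add: k_eq = 779 + 309 = 1088 N/m.
ω_n = √(k_eq/m) = √(1088/20.3) = √53.60 = 7.321 rad/s.
T_n = 2π/ω_n = 6.283/7.321 = 0.8582 s.

0.858 s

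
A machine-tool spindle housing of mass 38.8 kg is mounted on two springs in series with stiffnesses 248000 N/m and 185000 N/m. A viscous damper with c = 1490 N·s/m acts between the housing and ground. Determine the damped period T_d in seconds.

0.129 s

Series springs: 1/k_eq = 1/248000 + 1/185000 = 9.438×10^-6, so k_eq = 106000 N/m.
ω_n = √(k_eq/m) = √(106000/38.8) = 52.26 rad/s.
Critical damping c_c = 2√(k_eq·m) = 2√(106000 × 38.8) = 4055 N·s/m, so ζ = c/c_c = 1490/4055 = 0.3674.
ω_d = ω_n√(1 − ζ²) = 52.26 × √(1 − 0.135) = 48.60 rad/s.
T_d = 2π/ω_d = 0.1293 s.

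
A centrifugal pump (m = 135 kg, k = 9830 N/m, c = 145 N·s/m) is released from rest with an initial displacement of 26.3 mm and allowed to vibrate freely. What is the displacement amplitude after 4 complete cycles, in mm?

ζ = c/(2√(km)) = 145/(2√(9830 × 135)) = 145/2304 = 0.06294.
Logarithmic decrement δ = 2πζ/√(1 − ζ²) = 2π × 0.06294/√(1 − 0.00396) = 0.3962.
After n cycles, x_n/x₀ = e^(−nδ), so x_4 = 26.3 × e^(−4 × 0.3962) = 26.3 × 0.2050 = 5.391 mm.

5.39 mm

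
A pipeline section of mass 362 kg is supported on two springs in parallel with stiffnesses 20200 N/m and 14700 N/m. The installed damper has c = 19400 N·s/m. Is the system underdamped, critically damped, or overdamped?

overdamped

Parallel springs add: k_eq = 20200 + 14700 = 34900 N/m.
c_c = 2√(k_eq·m) = 7109 N·s/m; ζ = c/c_c = 19400/7109 = 2.73.
Since ζ > 1 the system is overdamped.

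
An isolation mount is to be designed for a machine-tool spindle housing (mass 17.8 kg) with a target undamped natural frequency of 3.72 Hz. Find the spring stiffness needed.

9720 N/m

ω_n = 2πf_n = 2π × 3.72 = 23.37 rad/s.
k = m·ω_n² = 17.8 × 23.37² = 17.8 × 546.3 = 9724 N/m.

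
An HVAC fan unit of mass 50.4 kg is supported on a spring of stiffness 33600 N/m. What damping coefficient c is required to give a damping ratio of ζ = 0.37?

963 N·s/m

c_c = 2√(k·m) = 2√(33600 × 50.4) = 2603 N·s/m.
c = ζ·c_c = 0.37 × 2603 = 963.0 N·s/m.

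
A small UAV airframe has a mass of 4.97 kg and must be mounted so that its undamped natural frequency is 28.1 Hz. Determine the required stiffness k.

ω_n = 2πf_n = 2π × 28.1 = 176.6 rad/s.
k = m·ω_n² = 4.97 × 176.6² = 4.97 × 31170 = 154900 N/m.

155000 N/m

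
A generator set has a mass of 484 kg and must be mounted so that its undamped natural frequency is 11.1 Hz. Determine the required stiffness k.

2350000 N/m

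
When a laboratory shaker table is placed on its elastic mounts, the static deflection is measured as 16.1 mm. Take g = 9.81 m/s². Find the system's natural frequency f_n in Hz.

3.93 Hz

ω_n = √(g/δ_st) = √(9.81/0.0161) = √609.3 = 24.68 rad/s.
f_n = ω_n/(2π) = 24.68/6.283 = 3.929 Hz.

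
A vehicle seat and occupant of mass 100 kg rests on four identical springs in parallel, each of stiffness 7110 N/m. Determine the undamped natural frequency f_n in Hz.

Parallel springs add: k_eq = 4 × 7110 = 28440 N/m.
ω_n = √(k_eq/m) = √(28440/100) = √284.4 = 16.86 rad/s.
f_n = ω_n/(2π) = 16.86/6.283 = 2.684 Hz.

2.68 Hz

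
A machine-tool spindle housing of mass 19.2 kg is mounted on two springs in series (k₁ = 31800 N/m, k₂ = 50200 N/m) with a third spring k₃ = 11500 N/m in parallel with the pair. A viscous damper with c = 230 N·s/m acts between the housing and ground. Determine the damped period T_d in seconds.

0.158 s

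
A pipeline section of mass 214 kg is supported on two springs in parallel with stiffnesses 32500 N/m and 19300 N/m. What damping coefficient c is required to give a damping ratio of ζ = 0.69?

Parallel springs add: k_eq = 32500 + 19300 = 51800 N/m.
c_c = 2√(k_eq·m) = 2√(51800 × 214) = 6659 N·s/m.
c = ζ·c_c = 0.69 × 6659 = 4595 N·s/m.

4590 N·s/m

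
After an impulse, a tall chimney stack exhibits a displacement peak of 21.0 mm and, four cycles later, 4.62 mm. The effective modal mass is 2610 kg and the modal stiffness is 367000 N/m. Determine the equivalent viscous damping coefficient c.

3720 N·s/m

Logarithmic decrement δ = (1/n)·ln(x₀/x_n) = (1/4)·ln(21.0/4.62) = (1/4)·ln(4.545) = 0.3785.
ζ = δ/√(4π² + δ²) = 0.3785/√(39.48 + 0.143) = 0.3785/6.295 = 0.06014.
c = ζ · 2√(km) = 0.06014 × 2√(367000 × 2610) = 0.06014 × 61900 = 3722 N·s/m.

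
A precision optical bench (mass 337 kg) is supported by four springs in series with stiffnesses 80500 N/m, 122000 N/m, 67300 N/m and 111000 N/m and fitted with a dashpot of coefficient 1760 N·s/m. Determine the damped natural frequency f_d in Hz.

1.23 Hz

Series springs: 1/k_eq = 1/80500 + 1/122000 + 1/67300 + 1/111000 = 4.449×10^-5, so k_eq = 22480 N/m.
ω_n = √(k_eq/m) = √(22480/337) = 8.167 rad/s.
Critical damping c_c = 2√(k_eq·m) = 2√(22480 × 337) = 5505 N·s/m, so ζ = c/c_c = 1760/5505 = 0.3197.
ω_d = ω_n√(1 − ζ²) = 8.167 × √(1 − 0.102) = 7.738 rad/s.
f_d = ω_d/(2π) = 1.232 Hz.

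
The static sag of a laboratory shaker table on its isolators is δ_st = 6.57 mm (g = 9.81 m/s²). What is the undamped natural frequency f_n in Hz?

ω_n = √(g/δ_st) = √(9.81/0.00657) = √1493 = 38.64 rad/s.
f_n = ω_n/(2π) = 38.64/6.283 = 6.150 Hz.

6.15 Hz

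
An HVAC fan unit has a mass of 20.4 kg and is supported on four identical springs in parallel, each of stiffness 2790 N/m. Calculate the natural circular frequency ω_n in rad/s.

Parallel springs add: k_eq = 4 × 2790 = 11160 N/m.
ω_n = √(k_eq/m) = √(11160/20.4) = √547.1 = 23.39 rad/s.

23.4 rad/s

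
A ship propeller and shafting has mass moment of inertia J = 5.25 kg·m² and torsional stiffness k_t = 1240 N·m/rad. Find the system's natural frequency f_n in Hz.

2.45 Hz

ω_n = √(k_t/J) = √(1240/5.25) = √236.2 = 15.37 rad/s.
f_n = ω_n/(2π) = 15.37/6.283 = 2.446 Hz.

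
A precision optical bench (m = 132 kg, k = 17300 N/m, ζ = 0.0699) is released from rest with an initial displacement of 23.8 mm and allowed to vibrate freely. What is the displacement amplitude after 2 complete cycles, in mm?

Logarithmic decrement δ = 2πζ/√(1 − ζ²) = 2π × 0.06990/√(1 − 0.00489) = 0.4403.
After n cycles, x_n/x₀ = e^(−nδ), so x_2 = 23.8 × e^(−2 × 0.4403) = 23.8 × 0.4146 = 9.866 mm.

9.87 mm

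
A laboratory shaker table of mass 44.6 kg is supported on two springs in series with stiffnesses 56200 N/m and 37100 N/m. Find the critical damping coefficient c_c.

Series springs: 1/k_eq = 1/56200 + 1/37100 = 4.475×10^-5, so k_eq = 22350 N/m.
c_c = 2√(k_eq·m) = 2√(22350 × 44.6) = 2 × 998.3 = 1997 N·s/m.

2000 N·s/m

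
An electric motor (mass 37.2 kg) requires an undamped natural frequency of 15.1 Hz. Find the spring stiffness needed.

ω_n = 2πf_n = 2π × 15.1 = 94.88 rad/s.
k = m·ω_n² = 37.2 × 94.88² = 37.2 × 9001 = 334900 N/m.

335000 N/m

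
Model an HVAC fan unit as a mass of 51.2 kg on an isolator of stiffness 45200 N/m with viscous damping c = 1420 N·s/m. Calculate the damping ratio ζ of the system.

0.467

ω_n = √(k/m) = √(45200/51.2) = 29.71 rad/s.
Critical damping c_c = 2√(k·m) = 2√(45200 × 51.2) = 3043 N·s/m, so ζ = c/c_c = 1420/3043 = 0.4667.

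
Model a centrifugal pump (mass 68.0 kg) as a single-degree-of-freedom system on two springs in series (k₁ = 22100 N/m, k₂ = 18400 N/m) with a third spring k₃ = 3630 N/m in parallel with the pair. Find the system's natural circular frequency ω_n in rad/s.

Series pair: k_s = k₁k₂/(k₁+k₂) = (22100)(18400)/(22100 + 18400) = 10040 N/m. In parallel with k₃: k_eq = 10040 + 3630 = 13670 N/m.
ω_n = √(k_eq/m) = √(13670/68.0) = √201.0 = 14.18 rad/s.

14.2 rad/s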